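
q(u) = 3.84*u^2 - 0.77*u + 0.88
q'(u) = 7.68*u - 0.77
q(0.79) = 2.67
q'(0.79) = 5.30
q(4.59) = 78.25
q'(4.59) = 34.48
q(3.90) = 56.28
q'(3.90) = 29.18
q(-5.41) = 117.44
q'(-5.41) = -42.32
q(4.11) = 62.58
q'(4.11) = 30.79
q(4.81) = 86.02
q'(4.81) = 36.17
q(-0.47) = 2.09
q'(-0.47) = -4.38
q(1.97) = 14.27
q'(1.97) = 14.36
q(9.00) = 304.99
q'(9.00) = 68.35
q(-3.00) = 37.75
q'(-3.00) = -23.81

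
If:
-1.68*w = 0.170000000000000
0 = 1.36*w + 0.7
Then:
No Solution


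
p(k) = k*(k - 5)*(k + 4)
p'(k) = k*(k - 5) + k*(k + 4) + (k - 5)*(k + 4) = 3*k^2 - 2*k - 20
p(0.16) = -3.22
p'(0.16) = -20.24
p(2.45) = -40.30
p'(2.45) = -6.89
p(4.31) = -24.71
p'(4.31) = 27.11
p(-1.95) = 27.78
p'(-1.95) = -4.69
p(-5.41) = -79.41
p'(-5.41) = 78.62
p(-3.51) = 14.64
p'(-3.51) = 23.98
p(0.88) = -17.69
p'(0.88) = -19.44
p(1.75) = -32.70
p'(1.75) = -14.31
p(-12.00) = -1632.00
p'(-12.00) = 436.00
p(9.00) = 468.00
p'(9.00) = 205.00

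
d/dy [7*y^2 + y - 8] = 14*y + 1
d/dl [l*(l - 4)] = 2*l - 4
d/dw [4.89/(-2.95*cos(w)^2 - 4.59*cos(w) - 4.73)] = -(28.851*cos(w) + 22.4451)*sin(w)/(2.95*cos(w)^2 + 4.59*cos(w) + 4.73)^2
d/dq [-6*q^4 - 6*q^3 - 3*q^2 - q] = -24*q^3 - 18*q^2 - 6*q - 1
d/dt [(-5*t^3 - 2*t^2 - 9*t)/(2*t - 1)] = (-20*t^3 + 11*t^2 + 4*t + 9)/(4*t^2 - 4*t + 1)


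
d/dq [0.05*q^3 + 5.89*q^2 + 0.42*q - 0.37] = 0.15*q^2 + 11.78*q + 0.42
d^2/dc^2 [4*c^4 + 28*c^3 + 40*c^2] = 48*c^2 + 168*c + 80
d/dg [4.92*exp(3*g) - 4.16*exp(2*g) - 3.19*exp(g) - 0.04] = (14.76*exp(2*g) - 8.32*exp(g) - 3.19)*exp(g)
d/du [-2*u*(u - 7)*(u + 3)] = -6*u^2 + 16*u + 42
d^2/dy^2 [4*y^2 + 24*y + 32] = 8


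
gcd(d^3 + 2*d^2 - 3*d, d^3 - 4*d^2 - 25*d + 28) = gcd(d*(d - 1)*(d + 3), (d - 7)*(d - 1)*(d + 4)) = d - 1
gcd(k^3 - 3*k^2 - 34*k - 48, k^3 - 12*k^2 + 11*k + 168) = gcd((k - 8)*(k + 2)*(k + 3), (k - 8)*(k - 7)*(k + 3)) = k^2 - 5*k - 24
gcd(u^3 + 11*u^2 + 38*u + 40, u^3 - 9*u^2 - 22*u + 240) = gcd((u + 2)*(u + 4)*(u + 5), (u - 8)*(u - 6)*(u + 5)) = u + 5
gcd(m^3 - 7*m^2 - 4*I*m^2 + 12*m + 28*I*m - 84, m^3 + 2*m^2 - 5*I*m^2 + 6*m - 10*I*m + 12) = m - 6*I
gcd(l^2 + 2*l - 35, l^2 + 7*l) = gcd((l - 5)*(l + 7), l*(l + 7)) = l + 7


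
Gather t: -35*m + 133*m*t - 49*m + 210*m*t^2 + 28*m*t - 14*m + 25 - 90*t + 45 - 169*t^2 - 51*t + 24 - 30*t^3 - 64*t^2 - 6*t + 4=-98*m - 30*t^3 + t^2*(210*m - 233) + t*(161*m - 147) + 98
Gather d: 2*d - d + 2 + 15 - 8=d + 9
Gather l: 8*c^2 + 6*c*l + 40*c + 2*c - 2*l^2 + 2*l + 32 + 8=8*c^2 + 42*c - 2*l^2 + l*(6*c + 2) + 40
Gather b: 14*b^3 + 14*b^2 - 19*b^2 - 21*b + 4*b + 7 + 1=14*b^3 - 5*b^2 - 17*b + 8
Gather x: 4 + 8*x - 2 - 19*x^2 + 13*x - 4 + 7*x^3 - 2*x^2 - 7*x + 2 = 7*x^3 - 21*x^2 + 14*x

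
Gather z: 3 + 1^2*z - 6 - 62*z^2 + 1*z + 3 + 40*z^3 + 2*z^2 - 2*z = 40*z^3 - 60*z^2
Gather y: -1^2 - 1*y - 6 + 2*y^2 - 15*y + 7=2*y^2 - 16*y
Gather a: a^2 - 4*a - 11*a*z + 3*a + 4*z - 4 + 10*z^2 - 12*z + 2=a^2 + a*(-11*z - 1) + 10*z^2 - 8*z - 2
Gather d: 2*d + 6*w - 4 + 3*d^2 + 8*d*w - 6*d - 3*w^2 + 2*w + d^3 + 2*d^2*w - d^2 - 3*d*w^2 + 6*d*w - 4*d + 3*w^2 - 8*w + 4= d^3 + d^2*(2*w + 2) + d*(-3*w^2 + 14*w - 8)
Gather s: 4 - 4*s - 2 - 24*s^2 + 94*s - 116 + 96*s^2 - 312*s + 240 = 72*s^2 - 222*s + 126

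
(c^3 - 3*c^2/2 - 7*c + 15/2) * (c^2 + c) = c^5 - c^4/2 - 17*c^3/2 + c^2/2 + 15*c/2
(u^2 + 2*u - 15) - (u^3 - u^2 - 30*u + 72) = -u^3 + 2*u^2 + 32*u - 87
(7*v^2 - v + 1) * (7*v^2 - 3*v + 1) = 49*v^4 - 28*v^3 + 17*v^2 - 4*v + 1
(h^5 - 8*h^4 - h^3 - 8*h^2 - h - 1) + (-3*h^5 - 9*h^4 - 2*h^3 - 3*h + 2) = -2*h^5 - 17*h^4 - 3*h^3 - 8*h^2 - 4*h + 1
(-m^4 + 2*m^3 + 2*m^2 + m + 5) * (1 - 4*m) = 4*m^5 - 9*m^4 - 6*m^3 - 2*m^2 - 19*m + 5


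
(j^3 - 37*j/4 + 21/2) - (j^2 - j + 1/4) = j^3 - j^2 - 33*j/4 + 41/4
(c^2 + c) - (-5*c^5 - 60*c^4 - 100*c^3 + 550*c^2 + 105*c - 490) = 5*c^5 + 60*c^4 + 100*c^3 - 549*c^2 - 104*c + 490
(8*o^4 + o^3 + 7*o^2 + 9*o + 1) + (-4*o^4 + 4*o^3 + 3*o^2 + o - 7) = 4*o^4 + 5*o^3 + 10*o^2 + 10*o - 6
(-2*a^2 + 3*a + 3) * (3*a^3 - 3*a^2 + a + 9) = -6*a^5 + 15*a^4 - 2*a^3 - 24*a^2 + 30*a + 27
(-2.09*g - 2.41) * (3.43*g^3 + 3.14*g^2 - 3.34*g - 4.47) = -7.1687*g^4 - 14.8289*g^3 - 0.586800000000002*g^2 + 17.3917*g + 10.7727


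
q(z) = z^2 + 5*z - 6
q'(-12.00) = -19.00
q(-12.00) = 78.00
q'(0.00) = 5.00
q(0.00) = -6.00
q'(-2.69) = -0.38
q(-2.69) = -12.21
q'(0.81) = 6.62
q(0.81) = -1.29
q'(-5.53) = -6.06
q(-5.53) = -3.07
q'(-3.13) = -1.26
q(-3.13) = -11.85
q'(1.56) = 8.12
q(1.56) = 4.23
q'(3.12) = 11.24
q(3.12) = 19.33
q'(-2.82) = -0.64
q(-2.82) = -12.15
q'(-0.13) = 4.74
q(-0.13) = -6.63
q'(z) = 2*z + 5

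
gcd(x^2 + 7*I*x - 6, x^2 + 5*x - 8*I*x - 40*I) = 1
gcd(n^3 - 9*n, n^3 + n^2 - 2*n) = n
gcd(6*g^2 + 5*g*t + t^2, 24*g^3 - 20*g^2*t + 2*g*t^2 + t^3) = 1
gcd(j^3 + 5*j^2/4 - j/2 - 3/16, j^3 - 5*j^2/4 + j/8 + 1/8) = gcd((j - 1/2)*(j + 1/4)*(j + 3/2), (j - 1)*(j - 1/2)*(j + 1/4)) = j^2 - j/4 - 1/8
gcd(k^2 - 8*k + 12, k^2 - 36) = k - 6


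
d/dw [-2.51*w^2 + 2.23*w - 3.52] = 2.23 - 5.02*w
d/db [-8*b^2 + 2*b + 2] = 2 - 16*b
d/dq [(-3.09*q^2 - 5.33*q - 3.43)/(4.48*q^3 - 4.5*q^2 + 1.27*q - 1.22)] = (13.8432*q^4 + 47.7568*q^3 + 18.1899*q^2 - 23.3304*q + 10.8587)/(20.0704*q^6 - 40.32*q^5 + 31.6292*q^4 - 22.3612*q^3 + 12.5929*q^2 - 3.0988*q + 1.4884)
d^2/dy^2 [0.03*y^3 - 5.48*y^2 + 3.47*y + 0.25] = 0.18*y - 10.96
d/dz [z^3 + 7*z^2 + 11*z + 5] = 3*z^2 + 14*z + 11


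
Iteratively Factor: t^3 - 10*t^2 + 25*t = (t - 5)*(t^2 - 5*t) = (t - 5)^2*(t)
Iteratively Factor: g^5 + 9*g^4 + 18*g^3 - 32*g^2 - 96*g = (g + 4)*(g^4 + 5*g^3 - 2*g^2 - 24*g) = g*(g + 4)*(g^3 + 5*g^2 - 2*g - 24) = g*(g + 4)^2*(g^2 + g - 6) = g*(g - 2)*(g + 4)^2*(g + 3)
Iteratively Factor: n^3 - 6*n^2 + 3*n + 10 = (n - 2)*(n^2 - 4*n - 5) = (n - 5)*(n - 2)*(n + 1)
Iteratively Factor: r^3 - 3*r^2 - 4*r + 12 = (r - 2)*(r^2 - r - 6) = (r - 3)*(r - 2)*(r + 2)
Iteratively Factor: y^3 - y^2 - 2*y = (y + 1)*(y^2 - 2*y) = (y - 2)*(y + 1)*(y)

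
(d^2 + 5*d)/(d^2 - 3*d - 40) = d/(d - 8)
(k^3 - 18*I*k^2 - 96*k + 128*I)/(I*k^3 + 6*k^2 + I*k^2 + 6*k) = (k^3 - 18*I*k^2 - 96*k + 128*I)/(k*(I*k^2 + 6*k + I*k + 6))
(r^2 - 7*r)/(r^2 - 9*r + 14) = r/(r - 2)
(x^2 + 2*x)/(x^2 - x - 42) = x*(x + 2)/(x^2 - x - 42)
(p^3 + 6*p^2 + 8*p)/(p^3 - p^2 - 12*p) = (p^2 + 6*p + 8)/(p^2 - p - 12)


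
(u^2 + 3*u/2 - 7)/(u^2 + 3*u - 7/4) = 2*(u - 2)/(2*u - 1)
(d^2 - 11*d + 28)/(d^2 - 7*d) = (d - 4)/d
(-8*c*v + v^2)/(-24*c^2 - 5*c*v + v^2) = v/(3*c + v)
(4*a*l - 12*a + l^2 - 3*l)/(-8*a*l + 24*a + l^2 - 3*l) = (-4*a - l)/(8*a - l)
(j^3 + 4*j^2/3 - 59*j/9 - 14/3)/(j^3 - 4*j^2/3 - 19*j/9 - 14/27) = 3*(j + 3)/(3*j + 1)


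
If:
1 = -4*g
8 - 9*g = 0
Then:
No Solution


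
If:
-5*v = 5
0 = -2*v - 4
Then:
No Solution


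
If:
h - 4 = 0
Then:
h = 4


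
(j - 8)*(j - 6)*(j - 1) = j^3 - 15*j^2 + 62*j - 48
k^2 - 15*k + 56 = (k - 8)*(k - 7)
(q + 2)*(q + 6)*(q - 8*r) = q^3 - 8*q^2*r + 8*q^2 - 64*q*r + 12*q - 96*r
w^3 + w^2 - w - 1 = (w - 1)*(w + 1)^2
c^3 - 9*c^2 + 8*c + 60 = (c - 6)*(c - 5)*(c + 2)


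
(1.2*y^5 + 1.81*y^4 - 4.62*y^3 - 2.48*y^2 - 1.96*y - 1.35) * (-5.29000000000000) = -6.348*y^5 - 9.5749*y^4 + 24.4398*y^3 + 13.1192*y^2 + 10.3684*y + 7.1415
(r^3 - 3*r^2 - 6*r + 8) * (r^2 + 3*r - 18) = r^5 - 33*r^3 + 44*r^2 + 132*r - 144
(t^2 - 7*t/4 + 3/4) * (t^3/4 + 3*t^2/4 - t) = t^5/4 + 5*t^4/16 - 17*t^3/8 + 37*t^2/16 - 3*t/4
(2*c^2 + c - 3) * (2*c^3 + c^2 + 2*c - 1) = 4*c^5 + 4*c^4 - c^3 - 3*c^2 - 7*c + 3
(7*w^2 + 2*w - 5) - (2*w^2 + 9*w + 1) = 5*w^2 - 7*w - 6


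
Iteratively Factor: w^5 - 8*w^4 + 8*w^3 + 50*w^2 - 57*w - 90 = (w - 3)*(w^4 - 5*w^3 - 7*w^2 + 29*w + 30) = (w - 3)^2*(w^3 - 2*w^2 - 13*w - 10) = (w - 5)*(w - 3)^2*(w^2 + 3*w + 2) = (w - 5)*(w - 3)^2*(w + 2)*(w + 1)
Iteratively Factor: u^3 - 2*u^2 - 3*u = (u + 1)*(u^2 - 3*u) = u*(u + 1)*(u - 3)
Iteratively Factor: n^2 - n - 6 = (n - 3)*(n + 2)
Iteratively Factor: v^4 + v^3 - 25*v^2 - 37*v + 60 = (v - 5)*(v^3 + 6*v^2 + 5*v - 12) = (v - 5)*(v + 3)*(v^2 + 3*v - 4) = (v - 5)*(v - 1)*(v + 3)*(v + 4)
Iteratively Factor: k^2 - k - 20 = (k - 5)*(k + 4)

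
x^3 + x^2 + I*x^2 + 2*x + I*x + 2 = (x + 1)*(x - I)*(x + 2*I)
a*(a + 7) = a^2 + 7*a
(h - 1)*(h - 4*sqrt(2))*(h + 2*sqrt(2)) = h^3 - 2*sqrt(2)*h^2 - h^2 - 16*h + 2*sqrt(2)*h + 16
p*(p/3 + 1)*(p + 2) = p^3/3 + 5*p^2/3 + 2*p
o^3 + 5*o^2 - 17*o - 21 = (o - 3)*(o + 1)*(o + 7)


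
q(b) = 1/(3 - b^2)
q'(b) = 2*b/(3 - b^2)^2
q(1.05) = 0.53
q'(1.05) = 0.58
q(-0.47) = 0.36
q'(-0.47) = -0.12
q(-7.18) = -0.02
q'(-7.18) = -0.01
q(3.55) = -0.10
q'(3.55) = 0.08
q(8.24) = -0.02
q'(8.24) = 0.00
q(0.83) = 0.43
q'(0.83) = 0.31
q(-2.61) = -0.26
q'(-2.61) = -0.36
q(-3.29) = -0.13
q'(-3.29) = -0.11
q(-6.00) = -0.03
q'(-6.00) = -0.01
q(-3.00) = -0.17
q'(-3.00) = -0.17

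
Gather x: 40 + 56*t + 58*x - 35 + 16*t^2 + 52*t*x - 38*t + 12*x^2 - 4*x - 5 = 16*t^2 + 18*t + 12*x^2 + x*(52*t + 54)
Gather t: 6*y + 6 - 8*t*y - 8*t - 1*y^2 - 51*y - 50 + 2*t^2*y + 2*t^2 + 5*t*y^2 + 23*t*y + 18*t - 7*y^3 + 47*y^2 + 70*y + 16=t^2*(2*y + 2) + t*(5*y^2 + 15*y + 10) - 7*y^3 + 46*y^2 + 25*y - 28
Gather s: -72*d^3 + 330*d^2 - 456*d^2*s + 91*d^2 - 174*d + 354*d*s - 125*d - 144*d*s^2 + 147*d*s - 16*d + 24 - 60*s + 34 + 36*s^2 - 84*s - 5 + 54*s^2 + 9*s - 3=-72*d^3 + 421*d^2 - 315*d + s^2*(90 - 144*d) + s*(-456*d^2 + 501*d - 135) + 50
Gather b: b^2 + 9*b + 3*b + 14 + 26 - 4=b^2 + 12*b + 36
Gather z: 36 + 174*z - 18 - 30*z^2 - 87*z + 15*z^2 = -15*z^2 + 87*z + 18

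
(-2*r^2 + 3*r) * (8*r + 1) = -16*r^3 + 22*r^2 + 3*r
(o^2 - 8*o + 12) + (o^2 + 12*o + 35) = 2*o^2 + 4*o + 47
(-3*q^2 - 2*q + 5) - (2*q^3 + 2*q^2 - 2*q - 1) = -2*q^3 - 5*q^2 + 6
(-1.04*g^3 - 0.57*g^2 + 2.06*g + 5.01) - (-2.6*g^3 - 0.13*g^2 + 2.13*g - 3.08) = 1.56*g^3 - 0.44*g^2 - 0.0699999999999998*g + 8.09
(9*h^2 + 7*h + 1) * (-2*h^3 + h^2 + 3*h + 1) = -18*h^5 - 5*h^4 + 32*h^3 + 31*h^2 + 10*h + 1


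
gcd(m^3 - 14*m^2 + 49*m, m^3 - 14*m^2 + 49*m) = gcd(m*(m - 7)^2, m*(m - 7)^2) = m^3 - 14*m^2 + 49*m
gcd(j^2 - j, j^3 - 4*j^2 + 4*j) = j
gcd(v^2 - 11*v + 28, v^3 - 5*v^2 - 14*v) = v - 7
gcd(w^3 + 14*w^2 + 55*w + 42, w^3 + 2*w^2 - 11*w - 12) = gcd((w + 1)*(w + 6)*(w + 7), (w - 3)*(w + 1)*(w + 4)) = w + 1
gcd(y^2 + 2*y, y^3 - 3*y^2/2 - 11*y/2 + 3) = y + 2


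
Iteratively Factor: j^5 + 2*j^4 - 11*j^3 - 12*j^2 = (j + 1)*(j^4 + j^3 - 12*j^2) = (j + 1)*(j + 4)*(j^3 - 3*j^2) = j*(j + 1)*(j + 4)*(j^2 - 3*j) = j*(j - 3)*(j + 1)*(j + 4)*(j)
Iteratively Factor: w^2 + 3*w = (w + 3)*(w)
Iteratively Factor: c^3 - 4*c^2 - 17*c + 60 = (c - 5)*(c^2 + c - 12) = (c - 5)*(c - 3)*(c + 4)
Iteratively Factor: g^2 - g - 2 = (g + 1)*(g - 2)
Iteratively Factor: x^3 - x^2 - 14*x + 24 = (x + 4)*(x^2 - 5*x + 6) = (x - 2)*(x + 4)*(x - 3)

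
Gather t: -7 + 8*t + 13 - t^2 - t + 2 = -t^2 + 7*t + 8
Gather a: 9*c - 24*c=-15*c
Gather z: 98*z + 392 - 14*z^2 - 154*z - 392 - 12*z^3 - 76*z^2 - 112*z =-12*z^3 - 90*z^2 - 168*z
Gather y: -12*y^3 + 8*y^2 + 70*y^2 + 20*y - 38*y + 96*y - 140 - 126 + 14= -12*y^3 + 78*y^2 + 78*y - 252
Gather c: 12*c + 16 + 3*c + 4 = 15*c + 20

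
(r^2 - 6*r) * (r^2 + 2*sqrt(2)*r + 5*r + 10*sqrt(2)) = r^4 - r^3 + 2*sqrt(2)*r^3 - 30*r^2 - 2*sqrt(2)*r^2 - 60*sqrt(2)*r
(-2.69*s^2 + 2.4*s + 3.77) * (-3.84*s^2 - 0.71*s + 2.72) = 10.3296*s^4 - 7.3061*s^3 - 23.4976*s^2 + 3.8513*s + 10.2544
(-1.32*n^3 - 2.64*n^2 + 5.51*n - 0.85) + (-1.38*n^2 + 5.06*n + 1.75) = -1.32*n^3 - 4.02*n^2 + 10.57*n + 0.9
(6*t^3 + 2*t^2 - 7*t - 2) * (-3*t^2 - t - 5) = -18*t^5 - 12*t^4 - 11*t^3 + 3*t^2 + 37*t + 10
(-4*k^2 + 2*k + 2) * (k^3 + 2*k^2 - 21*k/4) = -4*k^5 - 6*k^4 + 27*k^3 - 13*k^2/2 - 21*k/2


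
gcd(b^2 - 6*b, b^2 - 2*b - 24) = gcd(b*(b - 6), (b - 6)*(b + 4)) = b - 6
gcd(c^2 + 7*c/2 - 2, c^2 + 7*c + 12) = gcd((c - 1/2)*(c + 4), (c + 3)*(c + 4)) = c + 4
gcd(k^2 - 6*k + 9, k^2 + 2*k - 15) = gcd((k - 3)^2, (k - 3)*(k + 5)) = k - 3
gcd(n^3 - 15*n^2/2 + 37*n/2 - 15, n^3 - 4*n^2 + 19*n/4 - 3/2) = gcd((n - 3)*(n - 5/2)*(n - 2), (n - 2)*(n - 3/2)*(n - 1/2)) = n - 2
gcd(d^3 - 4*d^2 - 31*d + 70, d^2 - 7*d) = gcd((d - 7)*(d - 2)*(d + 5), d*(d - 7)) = d - 7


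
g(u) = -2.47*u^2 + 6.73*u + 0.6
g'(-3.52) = 24.12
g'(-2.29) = 18.04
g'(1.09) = 1.35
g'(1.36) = 0.01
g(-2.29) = -27.76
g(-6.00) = -128.70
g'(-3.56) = 24.32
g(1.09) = 5.00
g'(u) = 6.73 - 4.94*u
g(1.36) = 5.18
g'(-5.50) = 33.90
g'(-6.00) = 36.37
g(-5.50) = -111.13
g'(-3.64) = 24.71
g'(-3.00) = 21.55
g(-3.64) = -56.62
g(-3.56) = -54.66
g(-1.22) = -11.29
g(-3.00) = -41.82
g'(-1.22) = 12.76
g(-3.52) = -53.69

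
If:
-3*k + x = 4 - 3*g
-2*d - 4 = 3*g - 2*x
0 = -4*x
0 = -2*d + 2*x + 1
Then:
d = 1/2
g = -5/3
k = -3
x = 0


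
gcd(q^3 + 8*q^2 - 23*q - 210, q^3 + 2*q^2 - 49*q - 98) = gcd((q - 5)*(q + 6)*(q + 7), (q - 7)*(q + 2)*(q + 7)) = q + 7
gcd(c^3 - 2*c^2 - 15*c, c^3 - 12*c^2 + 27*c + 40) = c - 5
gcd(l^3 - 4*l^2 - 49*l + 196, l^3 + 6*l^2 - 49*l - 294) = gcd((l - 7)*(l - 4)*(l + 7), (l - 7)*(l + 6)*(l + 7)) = l^2 - 49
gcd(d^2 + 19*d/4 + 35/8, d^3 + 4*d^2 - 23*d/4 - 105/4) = d + 7/2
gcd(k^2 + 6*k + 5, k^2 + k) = k + 1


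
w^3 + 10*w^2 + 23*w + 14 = (w + 1)*(w + 2)*(w + 7)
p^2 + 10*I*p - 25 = (p + 5*I)^2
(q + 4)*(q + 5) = q^2 + 9*q + 20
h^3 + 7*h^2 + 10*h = h*(h + 2)*(h + 5)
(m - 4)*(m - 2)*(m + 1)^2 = m^4 - 4*m^3 - 3*m^2 + 10*m + 8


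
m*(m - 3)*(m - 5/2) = m^3 - 11*m^2/2 + 15*m/2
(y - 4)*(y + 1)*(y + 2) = y^3 - y^2 - 10*y - 8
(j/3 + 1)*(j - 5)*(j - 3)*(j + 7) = j^4/3 + 2*j^3/3 - 44*j^2/3 - 6*j + 105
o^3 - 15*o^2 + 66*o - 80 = (o - 8)*(o - 5)*(o - 2)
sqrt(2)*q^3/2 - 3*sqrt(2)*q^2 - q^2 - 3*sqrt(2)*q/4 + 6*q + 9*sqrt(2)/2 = (q - 6)*(q - 3*sqrt(2)/2)*(sqrt(2)*q/2 + 1/2)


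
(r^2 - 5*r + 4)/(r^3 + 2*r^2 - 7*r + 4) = (r - 4)/(r^2 + 3*r - 4)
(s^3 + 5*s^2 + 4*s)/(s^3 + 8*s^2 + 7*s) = (s + 4)/(s + 7)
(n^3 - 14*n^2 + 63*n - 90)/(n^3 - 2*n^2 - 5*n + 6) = (n^2 - 11*n + 30)/(n^2 + n - 2)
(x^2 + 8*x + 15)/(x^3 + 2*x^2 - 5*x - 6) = (x + 5)/(x^2 - x - 2)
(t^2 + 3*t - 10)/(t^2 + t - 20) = (t - 2)/(t - 4)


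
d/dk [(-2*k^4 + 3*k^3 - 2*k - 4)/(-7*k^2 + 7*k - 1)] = (28*k^5 - 63*k^4 + 50*k^3 - 23*k^2 - 56*k + 30)/(49*k^4 - 98*k^3 + 63*k^2 - 14*k + 1)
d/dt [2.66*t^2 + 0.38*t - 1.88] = 5.32*t + 0.38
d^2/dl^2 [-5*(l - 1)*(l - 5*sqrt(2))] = -10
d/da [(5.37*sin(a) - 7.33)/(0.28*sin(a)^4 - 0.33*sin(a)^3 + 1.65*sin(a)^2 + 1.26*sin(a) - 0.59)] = (-4.5108*sin(a)^4 + 11.7538*sin(a)^3 - 16.1172*sin(a)^2 + 24.189*sin(a) + 6.0675)*cos(a)/(0.0784*sin(a)^8 - 0.1848*sin(a)^7 + 1.0329*sin(a)^6 - 0.3834*sin(a)^5 + 1.5605*sin(a)^4 + 4.5474*sin(a)^3 - 0.3594*sin(a)^2 - 1.4868*sin(a) + 0.3481)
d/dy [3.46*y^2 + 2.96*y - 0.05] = 6.92*y + 2.96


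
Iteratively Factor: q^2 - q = (q)*(q - 1)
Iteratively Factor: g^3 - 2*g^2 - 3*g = (g + 1)*(g^2 - 3*g) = (g - 3)*(g + 1)*(g)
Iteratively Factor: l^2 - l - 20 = (l - 5)*(l + 4)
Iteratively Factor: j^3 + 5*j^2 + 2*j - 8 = (j + 2)*(j^2 + 3*j - 4) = (j + 2)*(j + 4)*(j - 1)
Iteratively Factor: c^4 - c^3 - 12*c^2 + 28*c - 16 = (c - 2)*(c^3 + c^2 - 10*c + 8) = (c - 2)*(c + 4)*(c^2 - 3*c + 2) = (c - 2)*(c - 1)*(c + 4)*(c - 2)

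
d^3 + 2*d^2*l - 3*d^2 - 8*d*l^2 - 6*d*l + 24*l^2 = (d - 3)*(d - 2*l)*(d + 4*l)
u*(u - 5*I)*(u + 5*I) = u^3 + 25*u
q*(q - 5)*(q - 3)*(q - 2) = q^4 - 10*q^3 + 31*q^2 - 30*q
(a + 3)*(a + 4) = a^2 + 7*a + 12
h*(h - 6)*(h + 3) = h^3 - 3*h^2 - 18*h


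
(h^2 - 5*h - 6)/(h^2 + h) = (h - 6)/h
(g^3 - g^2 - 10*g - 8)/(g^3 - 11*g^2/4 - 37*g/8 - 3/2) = 8*(g^2 + 3*g + 2)/(8*g^2 + 10*g + 3)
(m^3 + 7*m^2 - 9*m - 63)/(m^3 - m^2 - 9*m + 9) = (m + 7)/(m - 1)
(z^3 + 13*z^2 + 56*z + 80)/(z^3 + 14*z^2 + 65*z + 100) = (z + 4)/(z + 5)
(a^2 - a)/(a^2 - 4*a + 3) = a/(a - 3)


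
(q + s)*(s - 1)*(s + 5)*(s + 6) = q*s^3 + 10*q*s^2 + 19*q*s - 30*q + s^4 + 10*s^3 + 19*s^2 - 30*s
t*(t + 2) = t^2 + 2*t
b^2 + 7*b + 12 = (b + 3)*(b + 4)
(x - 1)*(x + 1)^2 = x^3 + x^2 - x - 1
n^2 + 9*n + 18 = (n + 3)*(n + 6)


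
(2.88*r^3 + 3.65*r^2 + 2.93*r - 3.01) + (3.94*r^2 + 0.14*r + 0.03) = 2.88*r^3 + 7.59*r^2 + 3.07*r - 2.98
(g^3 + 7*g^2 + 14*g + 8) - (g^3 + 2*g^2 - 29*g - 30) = 5*g^2 + 43*g + 38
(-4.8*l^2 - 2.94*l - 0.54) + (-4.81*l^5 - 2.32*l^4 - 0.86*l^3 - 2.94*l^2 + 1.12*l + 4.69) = -4.81*l^5 - 2.32*l^4 - 0.86*l^3 - 7.74*l^2 - 1.82*l + 4.15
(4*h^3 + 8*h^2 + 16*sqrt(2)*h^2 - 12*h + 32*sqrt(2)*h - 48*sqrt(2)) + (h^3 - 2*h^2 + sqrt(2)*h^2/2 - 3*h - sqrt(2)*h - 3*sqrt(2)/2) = 5*h^3 + 6*h^2 + 33*sqrt(2)*h^2/2 - 15*h + 31*sqrt(2)*h - 99*sqrt(2)/2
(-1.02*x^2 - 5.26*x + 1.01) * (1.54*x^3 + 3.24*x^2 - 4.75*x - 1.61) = -1.5708*x^5 - 11.4052*x^4 - 10.642*x^3 + 29.8996*x^2 + 3.6711*x - 1.6261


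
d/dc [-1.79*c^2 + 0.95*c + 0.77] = 0.95 - 3.58*c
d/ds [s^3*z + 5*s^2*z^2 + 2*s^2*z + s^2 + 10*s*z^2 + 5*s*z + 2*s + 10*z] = 3*s^2*z + 10*s*z^2 + 4*s*z + 2*s + 10*z^2 + 5*z + 2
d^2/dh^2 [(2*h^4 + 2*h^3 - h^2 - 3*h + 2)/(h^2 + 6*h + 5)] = 2*(2*h^6 + 36*h^5 + 246*h^4 + 545*h^3 + 501*h^2 + 231*h + 127)/(h^6 + 18*h^5 + 123*h^4 + 396*h^3 + 615*h^2 + 450*h + 125)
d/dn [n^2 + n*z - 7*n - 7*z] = 2*n + z - 7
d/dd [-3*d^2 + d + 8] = 1 - 6*d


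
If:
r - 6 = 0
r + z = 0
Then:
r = 6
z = -6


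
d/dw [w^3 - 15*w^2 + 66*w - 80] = 3*w^2 - 30*w + 66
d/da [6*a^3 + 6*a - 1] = 18*a^2 + 6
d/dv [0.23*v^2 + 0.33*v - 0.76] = 0.46*v + 0.33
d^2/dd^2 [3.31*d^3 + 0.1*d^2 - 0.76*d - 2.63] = 19.86*d + 0.2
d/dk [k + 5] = 1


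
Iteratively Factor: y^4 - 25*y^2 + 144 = (y - 4)*(y^3 + 4*y^2 - 9*y - 36) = (y - 4)*(y - 3)*(y^2 + 7*y + 12) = (y - 4)*(y - 3)*(y + 4)*(y + 3)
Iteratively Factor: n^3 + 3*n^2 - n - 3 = (n + 3)*(n^2 - 1) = (n + 1)*(n + 3)*(n - 1)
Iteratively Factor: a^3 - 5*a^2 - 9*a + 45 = (a - 5)*(a^2 - 9) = (a - 5)*(a + 3)*(a - 3)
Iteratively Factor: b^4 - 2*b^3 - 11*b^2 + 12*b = (b - 1)*(b^3 - b^2 - 12*b) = b*(b - 1)*(b^2 - b - 12) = b*(b - 4)*(b - 1)*(b + 3)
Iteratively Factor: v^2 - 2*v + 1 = (v - 1)*(v - 1)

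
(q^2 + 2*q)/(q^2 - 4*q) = (q + 2)/(q - 4)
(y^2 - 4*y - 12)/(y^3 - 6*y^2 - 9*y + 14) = (y - 6)/(y^2 - 8*y + 7)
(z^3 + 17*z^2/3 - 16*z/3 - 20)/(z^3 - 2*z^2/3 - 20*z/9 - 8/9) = 3*(3*z^2 + 23*z + 30)/(9*z^2 + 12*z + 4)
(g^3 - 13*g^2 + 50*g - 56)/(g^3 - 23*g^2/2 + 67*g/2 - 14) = 2*(g - 2)/(2*g - 1)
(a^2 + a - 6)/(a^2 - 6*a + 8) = (a + 3)/(a - 4)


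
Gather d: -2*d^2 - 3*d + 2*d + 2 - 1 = -2*d^2 - d + 1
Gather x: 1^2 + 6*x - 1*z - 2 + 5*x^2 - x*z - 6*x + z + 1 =5*x^2 - x*z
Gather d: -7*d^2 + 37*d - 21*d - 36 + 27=-7*d^2 + 16*d - 9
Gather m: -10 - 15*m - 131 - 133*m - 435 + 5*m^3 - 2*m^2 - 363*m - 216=5*m^3 - 2*m^2 - 511*m - 792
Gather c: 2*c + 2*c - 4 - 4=4*c - 8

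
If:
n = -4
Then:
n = -4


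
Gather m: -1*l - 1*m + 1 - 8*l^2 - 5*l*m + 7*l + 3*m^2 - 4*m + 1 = -8*l^2 + 6*l + 3*m^2 + m*(-5*l - 5) + 2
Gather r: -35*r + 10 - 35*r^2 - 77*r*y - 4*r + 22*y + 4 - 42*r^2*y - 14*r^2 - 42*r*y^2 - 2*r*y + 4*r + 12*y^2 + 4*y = r^2*(-42*y - 49) + r*(-42*y^2 - 79*y - 35) + 12*y^2 + 26*y + 14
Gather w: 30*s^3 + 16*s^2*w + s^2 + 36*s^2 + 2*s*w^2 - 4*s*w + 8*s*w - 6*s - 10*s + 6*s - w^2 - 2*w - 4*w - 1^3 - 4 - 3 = 30*s^3 + 37*s^2 - 10*s + w^2*(2*s - 1) + w*(16*s^2 + 4*s - 6) - 8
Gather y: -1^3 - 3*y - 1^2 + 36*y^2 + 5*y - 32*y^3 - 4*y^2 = -32*y^3 + 32*y^2 + 2*y - 2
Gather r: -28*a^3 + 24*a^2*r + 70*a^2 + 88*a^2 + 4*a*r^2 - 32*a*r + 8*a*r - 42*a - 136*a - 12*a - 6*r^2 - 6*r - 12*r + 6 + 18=-28*a^3 + 158*a^2 - 190*a + r^2*(4*a - 6) + r*(24*a^2 - 24*a - 18) + 24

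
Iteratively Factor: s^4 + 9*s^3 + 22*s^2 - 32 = (s + 2)*(s^3 + 7*s^2 + 8*s - 16) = (s - 1)*(s + 2)*(s^2 + 8*s + 16) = (s - 1)*(s + 2)*(s + 4)*(s + 4)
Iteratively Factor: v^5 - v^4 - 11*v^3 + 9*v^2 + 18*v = (v - 3)*(v^4 + 2*v^3 - 5*v^2 - 6*v) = (v - 3)*(v - 2)*(v^3 + 4*v^2 + 3*v) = (v - 3)*(v - 2)*(v + 1)*(v^2 + 3*v) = (v - 3)*(v - 2)*(v + 1)*(v + 3)*(v)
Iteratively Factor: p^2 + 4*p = (p + 4)*(p)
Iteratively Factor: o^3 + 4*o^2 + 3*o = (o)*(o^2 + 4*o + 3) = o*(o + 3)*(o + 1)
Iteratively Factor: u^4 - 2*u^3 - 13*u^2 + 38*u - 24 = (u - 2)*(u^3 - 13*u + 12) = (u - 2)*(u - 1)*(u^2 + u - 12) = (u - 2)*(u - 1)*(u + 4)*(u - 3)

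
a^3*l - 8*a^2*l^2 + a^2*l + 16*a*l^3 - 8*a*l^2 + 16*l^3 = (a - 4*l)^2*(a*l + l)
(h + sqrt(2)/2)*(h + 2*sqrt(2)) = h^2 + 5*sqrt(2)*h/2 + 2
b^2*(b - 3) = b^3 - 3*b^2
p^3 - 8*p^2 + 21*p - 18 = (p - 3)^2*(p - 2)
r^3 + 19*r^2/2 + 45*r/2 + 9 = (r + 1/2)*(r + 3)*(r + 6)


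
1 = 1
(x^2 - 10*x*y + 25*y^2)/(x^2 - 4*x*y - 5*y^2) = (x - 5*y)/(x + y)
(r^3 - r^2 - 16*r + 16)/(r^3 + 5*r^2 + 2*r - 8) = (r - 4)/(r + 2)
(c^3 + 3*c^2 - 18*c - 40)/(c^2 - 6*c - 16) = (c^2 + c - 20)/(c - 8)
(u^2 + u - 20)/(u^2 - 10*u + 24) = (u + 5)/(u - 6)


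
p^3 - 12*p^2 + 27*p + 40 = (p - 8)*(p - 5)*(p + 1)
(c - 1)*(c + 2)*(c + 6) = c^3 + 7*c^2 + 4*c - 12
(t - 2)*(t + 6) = t^2 + 4*t - 12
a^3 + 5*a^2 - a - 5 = (a - 1)*(a + 1)*(a + 5)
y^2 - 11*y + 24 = (y - 8)*(y - 3)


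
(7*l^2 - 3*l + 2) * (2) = 14*l^2 - 6*l + 4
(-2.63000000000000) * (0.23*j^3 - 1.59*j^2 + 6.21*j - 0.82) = -0.6049*j^3 + 4.1817*j^2 - 16.3323*j + 2.1566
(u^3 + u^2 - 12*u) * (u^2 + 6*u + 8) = u^5 + 7*u^4 + 2*u^3 - 64*u^2 - 96*u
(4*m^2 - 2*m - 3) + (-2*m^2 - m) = 2*m^2 - 3*m - 3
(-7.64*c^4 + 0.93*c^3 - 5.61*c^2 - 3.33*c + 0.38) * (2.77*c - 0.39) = -21.1628*c^5 + 5.5557*c^4 - 15.9024*c^3 - 7.0362*c^2 + 2.3513*c - 0.1482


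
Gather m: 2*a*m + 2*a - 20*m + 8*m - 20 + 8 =2*a + m*(2*a - 12) - 12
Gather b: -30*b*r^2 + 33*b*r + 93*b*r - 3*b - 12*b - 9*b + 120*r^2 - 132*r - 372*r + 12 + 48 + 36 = b*(-30*r^2 + 126*r - 24) + 120*r^2 - 504*r + 96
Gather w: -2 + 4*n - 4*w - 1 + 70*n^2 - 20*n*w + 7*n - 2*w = 70*n^2 + 11*n + w*(-20*n - 6) - 3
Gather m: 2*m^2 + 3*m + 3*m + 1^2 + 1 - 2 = 2*m^2 + 6*m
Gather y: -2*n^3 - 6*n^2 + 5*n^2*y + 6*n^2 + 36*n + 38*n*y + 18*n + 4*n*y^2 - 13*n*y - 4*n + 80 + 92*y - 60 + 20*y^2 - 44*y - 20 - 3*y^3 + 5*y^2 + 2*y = -2*n^3 + 50*n - 3*y^3 + y^2*(4*n + 25) + y*(5*n^2 + 25*n + 50)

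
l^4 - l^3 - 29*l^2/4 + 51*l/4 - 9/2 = (l - 2)*(l - 3/2)*(l - 1/2)*(l + 3)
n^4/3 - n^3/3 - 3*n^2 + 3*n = n*(n/3 + 1)*(n - 3)*(n - 1)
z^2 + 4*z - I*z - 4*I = (z + 4)*(z - I)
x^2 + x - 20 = (x - 4)*(x + 5)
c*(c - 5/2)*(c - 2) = c^3 - 9*c^2/2 + 5*c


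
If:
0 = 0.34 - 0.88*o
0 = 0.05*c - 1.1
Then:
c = 22.00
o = 0.39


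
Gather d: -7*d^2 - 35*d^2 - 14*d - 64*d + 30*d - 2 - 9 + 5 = -42*d^2 - 48*d - 6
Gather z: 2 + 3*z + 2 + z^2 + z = z^2 + 4*z + 4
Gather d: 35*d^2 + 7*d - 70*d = 35*d^2 - 63*d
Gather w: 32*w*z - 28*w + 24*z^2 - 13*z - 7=w*(32*z - 28) + 24*z^2 - 13*z - 7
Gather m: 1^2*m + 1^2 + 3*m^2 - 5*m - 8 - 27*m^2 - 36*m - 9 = -24*m^2 - 40*m - 16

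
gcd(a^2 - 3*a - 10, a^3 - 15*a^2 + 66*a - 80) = a - 5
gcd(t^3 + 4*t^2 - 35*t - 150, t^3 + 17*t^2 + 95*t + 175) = t^2 + 10*t + 25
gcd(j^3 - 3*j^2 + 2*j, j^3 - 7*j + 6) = j^2 - 3*j + 2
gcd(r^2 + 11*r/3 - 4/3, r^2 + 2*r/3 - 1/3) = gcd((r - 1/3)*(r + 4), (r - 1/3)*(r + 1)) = r - 1/3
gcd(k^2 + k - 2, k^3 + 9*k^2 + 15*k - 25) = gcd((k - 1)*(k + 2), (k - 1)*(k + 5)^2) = k - 1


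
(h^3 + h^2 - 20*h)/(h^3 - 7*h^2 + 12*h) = (h + 5)/(h - 3)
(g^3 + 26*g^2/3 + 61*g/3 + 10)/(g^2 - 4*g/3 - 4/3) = (g^2 + 8*g + 15)/(g - 2)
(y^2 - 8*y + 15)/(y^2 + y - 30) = (y - 3)/(y + 6)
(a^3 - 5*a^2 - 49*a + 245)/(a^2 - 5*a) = a - 49/a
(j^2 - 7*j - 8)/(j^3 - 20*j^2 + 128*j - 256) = (j + 1)/(j^2 - 12*j + 32)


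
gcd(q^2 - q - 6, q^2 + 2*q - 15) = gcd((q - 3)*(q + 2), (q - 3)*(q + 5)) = q - 3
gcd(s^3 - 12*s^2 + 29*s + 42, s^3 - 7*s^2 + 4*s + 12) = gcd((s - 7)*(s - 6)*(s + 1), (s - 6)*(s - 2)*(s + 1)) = s^2 - 5*s - 6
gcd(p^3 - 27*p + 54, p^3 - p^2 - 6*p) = p - 3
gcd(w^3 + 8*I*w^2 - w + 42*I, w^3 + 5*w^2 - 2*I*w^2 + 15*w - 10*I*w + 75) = w + 3*I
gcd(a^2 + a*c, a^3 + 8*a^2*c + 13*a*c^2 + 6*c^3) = a + c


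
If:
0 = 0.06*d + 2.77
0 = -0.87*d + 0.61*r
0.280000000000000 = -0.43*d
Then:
No Solution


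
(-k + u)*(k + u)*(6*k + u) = -6*k^3 - k^2*u + 6*k*u^2 + u^3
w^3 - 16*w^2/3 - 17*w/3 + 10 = (w - 6)*(w - 1)*(w + 5/3)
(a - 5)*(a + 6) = a^2 + a - 30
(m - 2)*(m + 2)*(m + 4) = m^3 + 4*m^2 - 4*m - 16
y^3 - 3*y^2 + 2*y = y*(y - 2)*(y - 1)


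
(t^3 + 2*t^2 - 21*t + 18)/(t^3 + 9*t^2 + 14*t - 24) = (t - 3)/(t + 4)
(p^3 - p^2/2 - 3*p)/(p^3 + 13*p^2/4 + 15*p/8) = 4*(2*p^2 - p - 6)/(8*p^2 + 26*p + 15)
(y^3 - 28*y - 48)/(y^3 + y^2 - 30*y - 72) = (y + 2)/(y + 3)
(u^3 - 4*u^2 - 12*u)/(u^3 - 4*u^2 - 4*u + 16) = u*(u - 6)/(u^2 - 6*u + 8)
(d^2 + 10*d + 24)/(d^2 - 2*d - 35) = (d^2 + 10*d + 24)/(d^2 - 2*d - 35)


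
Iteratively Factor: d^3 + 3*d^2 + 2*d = (d)*(d^2 + 3*d + 2) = d*(d + 2)*(d + 1)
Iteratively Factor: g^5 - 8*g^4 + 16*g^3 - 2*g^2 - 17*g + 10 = (g - 1)*(g^4 - 7*g^3 + 9*g^2 + 7*g - 10) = (g - 1)^2*(g^3 - 6*g^2 + 3*g + 10) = (g - 5)*(g - 1)^2*(g^2 - g - 2) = (g - 5)*(g - 1)^2*(g + 1)*(g - 2)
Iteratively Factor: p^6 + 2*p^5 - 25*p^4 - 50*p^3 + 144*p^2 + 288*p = (p - 3)*(p^5 + 5*p^4 - 10*p^3 - 80*p^2 - 96*p) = p*(p - 3)*(p^4 + 5*p^3 - 10*p^2 - 80*p - 96) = p*(p - 3)*(p + 3)*(p^3 + 2*p^2 - 16*p - 32) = p*(p - 4)*(p - 3)*(p + 3)*(p^2 + 6*p + 8) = p*(p - 4)*(p - 3)*(p + 3)*(p + 4)*(p + 2)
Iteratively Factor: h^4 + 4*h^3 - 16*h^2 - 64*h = (h - 4)*(h^3 + 8*h^2 + 16*h) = (h - 4)*(h + 4)*(h^2 + 4*h) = h*(h - 4)*(h + 4)*(h + 4)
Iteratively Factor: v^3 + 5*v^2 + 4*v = (v + 4)*(v^2 + v) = v*(v + 4)*(v + 1)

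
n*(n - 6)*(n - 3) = n^3 - 9*n^2 + 18*n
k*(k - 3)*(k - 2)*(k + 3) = k^4 - 2*k^3 - 9*k^2 + 18*k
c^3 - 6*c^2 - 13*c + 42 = (c - 7)*(c - 2)*(c + 3)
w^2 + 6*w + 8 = (w + 2)*(w + 4)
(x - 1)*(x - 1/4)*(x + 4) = x^3 + 11*x^2/4 - 19*x/4 + 1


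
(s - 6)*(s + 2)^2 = s^3 - 2*s^2 - 20*s - 24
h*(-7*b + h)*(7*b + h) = -49*b^2*h + h^3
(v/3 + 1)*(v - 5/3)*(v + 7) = v^3/3 + 25*v^2/9 + 13*v/9 - 35/3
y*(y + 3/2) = y^2 + 3*y/2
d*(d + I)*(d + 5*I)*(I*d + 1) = I*d^4 - 5*d^3 + I*d^2 - 5*d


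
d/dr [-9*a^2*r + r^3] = -9*a^2 + 3*r^2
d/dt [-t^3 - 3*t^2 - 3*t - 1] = -3*t^2 - 6*t - 3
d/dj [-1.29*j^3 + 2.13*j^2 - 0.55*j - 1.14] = -3.87*j^2 + 4.26*j - 0.55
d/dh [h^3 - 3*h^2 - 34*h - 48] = 3*h^2 - 6*h - 34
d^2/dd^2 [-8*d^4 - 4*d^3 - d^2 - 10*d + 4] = -96*d^2 - 24*d - 2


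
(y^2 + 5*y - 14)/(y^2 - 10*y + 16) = (y + 7)/(y - 8)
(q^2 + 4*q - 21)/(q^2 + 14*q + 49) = (q - 3)/(q + 7)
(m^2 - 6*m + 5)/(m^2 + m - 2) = (m - 5)/(m + 2)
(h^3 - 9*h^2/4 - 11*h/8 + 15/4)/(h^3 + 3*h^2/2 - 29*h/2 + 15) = (h + 5/4)/(h + 5)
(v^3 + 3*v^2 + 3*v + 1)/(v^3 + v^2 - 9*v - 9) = (v^2 + 2*v + 1)/(v^2 - 9)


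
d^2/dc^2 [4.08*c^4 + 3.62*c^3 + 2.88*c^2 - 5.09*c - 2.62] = 48.96*c^2 + 21.72*c + 5.76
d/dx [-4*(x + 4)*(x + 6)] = -8*x - 40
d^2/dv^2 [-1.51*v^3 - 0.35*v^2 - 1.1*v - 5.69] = -9.06*v - 0.7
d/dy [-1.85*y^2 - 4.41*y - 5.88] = -3.7*y - 4.41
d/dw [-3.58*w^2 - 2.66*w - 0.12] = -7.16*w - 2.66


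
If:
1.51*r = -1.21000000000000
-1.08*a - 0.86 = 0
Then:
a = -0.80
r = -0.80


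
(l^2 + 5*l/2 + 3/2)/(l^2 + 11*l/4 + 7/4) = 2*(2*l + 3)/(4*l + 7)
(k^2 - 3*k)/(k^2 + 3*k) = (k - 3)/(k + 3)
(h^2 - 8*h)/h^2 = (h - 8)/h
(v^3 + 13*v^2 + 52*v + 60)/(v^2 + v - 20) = (v^2 + 8*v + 12)/(v - 4)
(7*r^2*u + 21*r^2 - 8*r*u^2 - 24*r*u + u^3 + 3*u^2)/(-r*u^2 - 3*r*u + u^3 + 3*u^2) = (-7*r + u)/u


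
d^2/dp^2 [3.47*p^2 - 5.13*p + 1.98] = 6.94000000000000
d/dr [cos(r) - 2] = -sin(r)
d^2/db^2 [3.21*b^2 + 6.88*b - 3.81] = 6.42000000000000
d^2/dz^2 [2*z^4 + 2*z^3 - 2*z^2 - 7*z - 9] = 24*z^2 + 12*z - 4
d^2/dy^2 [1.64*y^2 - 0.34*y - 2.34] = 3.28000000000000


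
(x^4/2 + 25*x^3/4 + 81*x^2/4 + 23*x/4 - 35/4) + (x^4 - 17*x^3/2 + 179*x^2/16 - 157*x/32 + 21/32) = 3*x^4/2 - 9*x^3/4 + 503*x^2/16 + 27*x/32 - 259/32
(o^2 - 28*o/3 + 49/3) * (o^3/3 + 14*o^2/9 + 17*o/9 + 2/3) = o^5/3 - 14*o^4/9 - 194*o^3/27 + 76*o^2/9 + 665*o/27 + 98/9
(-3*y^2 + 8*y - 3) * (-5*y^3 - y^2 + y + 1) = 15*y^5 - 37*y^4 + 4*y^3 + 8*y^2 + 5*y - 3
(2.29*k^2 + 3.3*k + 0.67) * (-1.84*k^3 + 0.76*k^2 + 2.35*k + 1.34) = -4.2136*k^5 - 4.3316*k^4 + 6.6567*k^3 + 11.3328*k^2 + 5.9965*k + 0.8978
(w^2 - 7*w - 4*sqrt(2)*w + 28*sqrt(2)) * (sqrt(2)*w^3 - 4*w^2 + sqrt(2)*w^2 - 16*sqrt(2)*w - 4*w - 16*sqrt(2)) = sqrt(2)*w^5 - 12*w^4 - 6*sqrt(2)*w^4 - 7*sqrt(2)*w^3 + 72*w^3 + 212*w^2 - 768*w - 896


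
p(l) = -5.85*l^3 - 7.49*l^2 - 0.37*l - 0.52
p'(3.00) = -203.26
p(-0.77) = -2.01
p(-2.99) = 90.00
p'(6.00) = -722.05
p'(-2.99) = -112.48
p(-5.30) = 661.98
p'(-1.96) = -38.43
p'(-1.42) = -14.49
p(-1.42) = 1.65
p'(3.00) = -203.26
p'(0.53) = -13.24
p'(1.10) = -38.08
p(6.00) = -1535.98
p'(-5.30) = -413.96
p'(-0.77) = 0.76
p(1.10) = -17.78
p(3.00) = -226.99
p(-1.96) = 15.48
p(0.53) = -3.69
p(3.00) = -226.99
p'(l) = -17.55*l^2 - 14.98*l - 0.37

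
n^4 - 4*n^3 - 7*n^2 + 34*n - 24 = (n - 4)*(n - 2)*(n - 1)*(n + 3)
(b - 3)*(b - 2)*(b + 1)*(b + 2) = b^4 - 2*b^3 - 7*b^2 + 8*b + 12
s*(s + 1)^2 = s^3 + 2*s^2 + s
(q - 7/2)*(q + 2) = q^2 - 3*q/2 - 7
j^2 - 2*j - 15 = (j - 5)*(j + 3)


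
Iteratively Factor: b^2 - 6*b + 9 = (b - 3)*(b - 3)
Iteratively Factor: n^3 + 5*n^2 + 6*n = (n + 2)*(n^2 + 3*n) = (n + 2)*(n + 3)*(n)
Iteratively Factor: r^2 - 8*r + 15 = (r - 3)*(r - 5)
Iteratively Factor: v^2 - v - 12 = (v + 3)*(v - 4)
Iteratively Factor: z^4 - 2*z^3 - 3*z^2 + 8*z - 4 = (z - 2)*(z^3 - 3*z + 2) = (z - 2)*(z + 2)*(z^2 - 2*z + 1) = (z - 2)*(z - 1)*(z + 2)*(z - 1)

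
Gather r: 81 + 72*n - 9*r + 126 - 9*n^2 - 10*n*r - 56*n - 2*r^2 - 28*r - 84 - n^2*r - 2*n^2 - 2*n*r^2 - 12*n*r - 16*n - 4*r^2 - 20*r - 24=-11*n^2 + r^2*(-2*n - 6) + r*(-n^2 - 22*n - 57) + 99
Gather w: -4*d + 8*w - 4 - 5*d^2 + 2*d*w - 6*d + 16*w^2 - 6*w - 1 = -5*d^2 - 10*d + 16*w^2 + w*(2*d + 2) - 5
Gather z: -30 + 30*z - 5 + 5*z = 35*z - 35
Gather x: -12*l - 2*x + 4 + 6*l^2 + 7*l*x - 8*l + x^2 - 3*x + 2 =6*l^2 - 20*l + x^2 + x*(7*l - 5) + 6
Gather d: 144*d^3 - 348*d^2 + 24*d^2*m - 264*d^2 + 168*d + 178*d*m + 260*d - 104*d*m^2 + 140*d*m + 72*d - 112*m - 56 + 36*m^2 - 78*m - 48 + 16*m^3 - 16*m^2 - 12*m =144*d^3 + d^2*(24*m - 612) + d*(-104*m^2 + 318*m + 500) + 16*m^3 + 20*m^2 - 202*m - 104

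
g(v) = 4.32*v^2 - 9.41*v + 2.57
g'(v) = 8.64*v - 9.41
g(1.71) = -0.89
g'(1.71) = 5.36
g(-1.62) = 29.15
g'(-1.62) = -23.41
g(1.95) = 0.65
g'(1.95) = 7.44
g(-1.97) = 37.87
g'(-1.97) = -26.43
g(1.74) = -0.72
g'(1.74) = 5.62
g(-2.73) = 60.46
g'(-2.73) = -33.00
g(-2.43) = 50.95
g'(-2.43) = -30.41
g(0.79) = -2.17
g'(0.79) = -2.58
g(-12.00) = 737.57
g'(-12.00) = -113.09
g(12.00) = 511.73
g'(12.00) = 94.27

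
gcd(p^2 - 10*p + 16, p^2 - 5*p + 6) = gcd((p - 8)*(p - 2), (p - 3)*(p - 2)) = p - 2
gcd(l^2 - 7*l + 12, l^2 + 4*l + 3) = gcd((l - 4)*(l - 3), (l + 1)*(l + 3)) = 1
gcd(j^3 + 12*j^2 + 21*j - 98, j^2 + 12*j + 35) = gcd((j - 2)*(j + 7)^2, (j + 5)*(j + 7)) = j + 7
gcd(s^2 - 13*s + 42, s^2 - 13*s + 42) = s^2 - 13*s + 42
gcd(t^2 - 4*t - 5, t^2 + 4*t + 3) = t + 1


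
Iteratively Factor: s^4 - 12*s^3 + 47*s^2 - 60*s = (s)*(s^3 - 12*s^2 + 47*s - 60) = s*(s - 5)*(s^2 - 7*s + 12) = s*(s - 5)*(s - 4)*(s - 3)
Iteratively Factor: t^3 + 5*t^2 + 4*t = (t + 4)*(t^2 + t) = t*(t + 4)*(t + 1)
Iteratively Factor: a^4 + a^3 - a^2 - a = (a - 1)*(a^3 + 2*a^2 + a) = a*(a - 1)*(a^2 + 2*a + 1) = a*(a - 1)*(a + 1)*(a + 1)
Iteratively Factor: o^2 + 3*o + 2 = (o + 1)*(o + 2)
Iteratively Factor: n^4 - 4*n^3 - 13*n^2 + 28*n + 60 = (n + 2)*(n^3 - 6*n^2 - n + 30) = (n - 5)*(n + 2)*(n^2 - n - 6) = (n - 5)*(n - 3)*(n + 2)*(n + 2)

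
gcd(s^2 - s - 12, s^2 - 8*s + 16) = s - 4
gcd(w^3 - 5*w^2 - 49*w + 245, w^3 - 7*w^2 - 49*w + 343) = w^2 - 49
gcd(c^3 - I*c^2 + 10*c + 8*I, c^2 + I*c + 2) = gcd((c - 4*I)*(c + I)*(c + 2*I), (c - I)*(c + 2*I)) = c + 2*I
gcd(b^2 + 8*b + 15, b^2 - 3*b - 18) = b + 3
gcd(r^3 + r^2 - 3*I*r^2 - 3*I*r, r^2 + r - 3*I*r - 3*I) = r^2 + r*(1 - 3*I) - 3*I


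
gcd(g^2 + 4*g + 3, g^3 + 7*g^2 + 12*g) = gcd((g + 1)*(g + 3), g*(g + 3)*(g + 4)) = g + 3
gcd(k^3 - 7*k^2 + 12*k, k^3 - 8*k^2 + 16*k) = k^2 - 4*k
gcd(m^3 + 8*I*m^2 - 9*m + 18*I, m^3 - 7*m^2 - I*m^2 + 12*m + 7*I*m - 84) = m + 3*I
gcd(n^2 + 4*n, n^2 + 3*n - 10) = 1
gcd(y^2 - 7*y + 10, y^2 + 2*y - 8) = y - 2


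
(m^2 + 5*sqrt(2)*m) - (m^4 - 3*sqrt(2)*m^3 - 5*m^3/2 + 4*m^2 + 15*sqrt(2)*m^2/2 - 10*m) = -m^4 + 5*m^3/2 + 3*sqrt(2)*m^3 - 15*sqrt(2)*m^2/2 - 3*m^2 + 5*sqrt(2)*m + 10*m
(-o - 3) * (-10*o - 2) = 10*o^2 + 32*o + 6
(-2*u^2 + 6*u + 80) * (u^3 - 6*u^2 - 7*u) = -2*u^5 + 18*u^4 + 58*u^3 - 522*u^2 - 560*u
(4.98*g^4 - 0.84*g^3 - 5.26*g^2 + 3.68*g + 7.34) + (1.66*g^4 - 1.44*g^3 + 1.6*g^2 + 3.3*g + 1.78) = 6.64*g^4 - 2.28*g^3 - 3.66*g^2 + 6.98*g + 9.12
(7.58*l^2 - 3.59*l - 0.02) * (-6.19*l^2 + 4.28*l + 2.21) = -46.9202*l^4 + 54.6645*l^3 + 1.5104*l^2 - 8.0195*l - 0.0442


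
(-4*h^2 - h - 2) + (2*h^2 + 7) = -2*h^2 - h + 5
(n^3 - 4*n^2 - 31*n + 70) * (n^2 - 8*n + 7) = n^5 - 12*n^4 + 8*n^3 + 290*n^2 - 777*n + 490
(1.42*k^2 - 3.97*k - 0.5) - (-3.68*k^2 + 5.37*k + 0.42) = 5.1*k^2 - 9.34*k - 0.92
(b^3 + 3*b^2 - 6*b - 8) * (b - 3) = b^4 - 15*b^2 + 10*b + 24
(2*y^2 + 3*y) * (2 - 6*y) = -12*y^3 - 14*y^2 + 6*y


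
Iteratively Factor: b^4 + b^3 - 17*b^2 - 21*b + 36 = (b + 3)*(b^3 - 2*b^2 - 11*b + 12) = (b - 4)*(b + 3)*(b^2 + 2*b - 3) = (b - 4)*(b - 1)*(b + 3)*(b + 3)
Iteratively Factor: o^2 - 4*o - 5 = (o - 5)*(o + 1)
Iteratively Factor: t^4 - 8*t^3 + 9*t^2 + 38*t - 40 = (t + 2)*(t^3 - 10*t^2 + 29*t - 20) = (t - 1)*(t + 2)*(t^2 - 9*t + 20) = (t - 4)*(t - 1)*(t + 2)*(t - 5)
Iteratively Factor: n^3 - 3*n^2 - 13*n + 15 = (n + 3)*(n^2 - 6*n + 5) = (n - 5)*(n + 3)*(n - 1)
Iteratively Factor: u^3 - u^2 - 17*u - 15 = (u - 5)*(u^2 + 4*u + 3) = (u - 5)*(u + 1)*(u + 3)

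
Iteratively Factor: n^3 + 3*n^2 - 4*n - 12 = (n + 3)*(n^2 - 4) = (n + 2)*(n + 3)*(n - 2)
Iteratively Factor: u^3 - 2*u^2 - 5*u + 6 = (u + 2)*(u^2 - 4*u + 3) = (u - 1)*(u + 2)*(u - 3)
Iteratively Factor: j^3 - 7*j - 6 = (j + 2)*(j^2 - 2*j - 3) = (j + 1)*(j + 2)*(j - 3)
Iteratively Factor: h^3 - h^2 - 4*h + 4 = (h - 1)*(h^2 - 4) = (h - 1)*(h + 2)*(h - 2)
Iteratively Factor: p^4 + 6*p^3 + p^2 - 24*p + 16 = (p - 1)*(p^3 + 7*p^2 + 8*p - 16) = (p - 1)*(p + 4)*(p^2 + 3*p - 4) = (p - 1)*(p + 4)^2*(p - 1)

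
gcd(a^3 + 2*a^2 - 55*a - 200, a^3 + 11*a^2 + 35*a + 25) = a^2 + 10*a + 25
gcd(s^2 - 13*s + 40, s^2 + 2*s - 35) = s - 5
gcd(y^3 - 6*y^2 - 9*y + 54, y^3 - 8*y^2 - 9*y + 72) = y^2 - 9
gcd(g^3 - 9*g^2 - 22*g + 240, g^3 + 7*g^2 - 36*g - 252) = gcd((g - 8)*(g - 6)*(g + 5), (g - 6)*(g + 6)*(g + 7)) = g - 6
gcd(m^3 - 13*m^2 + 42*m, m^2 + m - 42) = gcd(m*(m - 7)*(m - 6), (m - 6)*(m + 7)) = m - 6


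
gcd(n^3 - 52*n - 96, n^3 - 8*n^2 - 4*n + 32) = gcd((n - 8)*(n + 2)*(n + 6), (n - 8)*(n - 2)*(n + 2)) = n^2 - 6*n - 16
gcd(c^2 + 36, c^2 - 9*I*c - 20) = 1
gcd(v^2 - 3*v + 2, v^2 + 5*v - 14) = v - 2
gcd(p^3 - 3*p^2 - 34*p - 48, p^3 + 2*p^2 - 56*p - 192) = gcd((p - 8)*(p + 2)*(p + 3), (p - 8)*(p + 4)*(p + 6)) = p - 8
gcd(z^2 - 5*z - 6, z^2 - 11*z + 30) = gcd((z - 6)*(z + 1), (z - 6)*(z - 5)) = z - 6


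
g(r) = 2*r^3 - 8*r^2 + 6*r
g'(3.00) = 12.00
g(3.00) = 0.00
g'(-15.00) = 1596.00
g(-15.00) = -8640.00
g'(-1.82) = 54.99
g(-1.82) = -49.48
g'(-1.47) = 42.49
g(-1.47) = -32.46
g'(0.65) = -1.86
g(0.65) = 1.07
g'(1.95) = -2.38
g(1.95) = -3.89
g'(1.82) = -3.25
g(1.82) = -3.52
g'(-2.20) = 70.24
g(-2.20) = -73.22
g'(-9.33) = 677.57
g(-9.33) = -2376.70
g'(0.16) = 3.59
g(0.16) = 0.76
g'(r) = 6*r^2 - 16*r + 6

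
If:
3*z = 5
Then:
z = 5/3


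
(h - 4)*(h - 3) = h^2 - 7*h + 12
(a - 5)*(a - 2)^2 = a^3 - 9*a^2 + 24*a - 20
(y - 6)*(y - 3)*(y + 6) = y^3 - 3*y^2 - 36*y + 108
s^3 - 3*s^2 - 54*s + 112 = (s - 8)*(s - 2)*(s + 7)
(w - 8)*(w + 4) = w^2 - 4*w - 32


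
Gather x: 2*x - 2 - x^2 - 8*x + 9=-x^2 - 6*x + 7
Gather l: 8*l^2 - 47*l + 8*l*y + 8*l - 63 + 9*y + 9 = 8*l^2 + l*(8*y - 39) + 9*y - 54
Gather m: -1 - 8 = -9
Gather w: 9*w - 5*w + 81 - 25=4*w + 56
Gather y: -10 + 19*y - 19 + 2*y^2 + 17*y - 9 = 2*y^2 + 36*y - 38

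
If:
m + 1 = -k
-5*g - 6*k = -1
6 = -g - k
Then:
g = -37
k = 31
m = -32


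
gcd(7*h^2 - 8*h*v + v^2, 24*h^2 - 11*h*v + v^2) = 1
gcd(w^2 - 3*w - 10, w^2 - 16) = 1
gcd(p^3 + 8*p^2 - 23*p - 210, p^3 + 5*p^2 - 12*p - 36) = p + 6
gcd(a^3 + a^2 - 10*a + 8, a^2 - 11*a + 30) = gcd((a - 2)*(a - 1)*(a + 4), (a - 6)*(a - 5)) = 1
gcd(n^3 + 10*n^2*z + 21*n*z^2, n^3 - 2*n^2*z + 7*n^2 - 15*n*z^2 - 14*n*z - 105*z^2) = n + 3*z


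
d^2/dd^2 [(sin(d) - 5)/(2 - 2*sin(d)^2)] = (23*sin(d) - sin(3*d) + 40*cos(2*d) - 80)/(2*(cos(2*d) + 1)^2)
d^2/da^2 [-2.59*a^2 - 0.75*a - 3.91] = -5.18000000000000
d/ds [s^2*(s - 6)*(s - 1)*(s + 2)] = s*(5*s^3 - 20*s^2 - 24*s + 24)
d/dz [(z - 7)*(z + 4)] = 2*z - 3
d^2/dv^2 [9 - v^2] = -2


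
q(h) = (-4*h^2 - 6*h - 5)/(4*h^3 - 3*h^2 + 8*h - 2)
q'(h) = (-8*h - 6)/(4*h^3 - 3*h^2 + 8*h - 2) + (-12*h^2 + 6*h - 8)*(-4*h^2 - 6*h - 5)/(4*h^3 - 3*h^2 + 8*h - 2)^2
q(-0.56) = 0.36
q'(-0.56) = 0.85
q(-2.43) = 0.15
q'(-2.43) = 0.00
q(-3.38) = 0.14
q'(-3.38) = 0.01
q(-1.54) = 0.15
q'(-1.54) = 0.01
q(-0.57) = 0.35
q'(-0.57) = 0.82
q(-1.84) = 0.14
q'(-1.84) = -0.00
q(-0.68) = 0.27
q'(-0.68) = 0.54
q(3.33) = -0.50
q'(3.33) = 0.20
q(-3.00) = 0.14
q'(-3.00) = 0.01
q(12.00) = -0.10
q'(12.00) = 0.01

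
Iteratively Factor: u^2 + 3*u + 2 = (u + 1)*(u + 2)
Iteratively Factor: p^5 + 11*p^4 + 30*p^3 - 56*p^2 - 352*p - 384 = (p + 2)*(p^4 + 9*p^3 + 12*p^2 - 80*p - 192) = (p - 3)*(p + 2)*(p^3 + 12*p^2 + 48*p + 64) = (p - 3)*(p + 2)*(p + 4)*(p^2 + 8*p + 16) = (p - 3)*(p + 2)*(p + 4)^2*(p + 4)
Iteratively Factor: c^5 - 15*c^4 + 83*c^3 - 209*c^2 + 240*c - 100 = (c - 2)*(c^4 - 13*c^3 + 57*c^2 - 95*c + 50) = (c - 2)*(c - 1)*(c^3 - 12*c^2 + 45*c - 50) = (c - 5)*(c - 2)*(c - 1)*(c^2 - 7*c + 10) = (c - 5)*(c - 2)^2*(c - 1)*(c - 5)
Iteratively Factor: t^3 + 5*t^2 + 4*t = (t + 4)*(t^2 + t) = (t + 1)*(t + 4)*(t)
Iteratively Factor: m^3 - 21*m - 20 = (m + 4)*(m^2 - 4*m - 5) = (m - 5)*(m + 4)*(m + 1)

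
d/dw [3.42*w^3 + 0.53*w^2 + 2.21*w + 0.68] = 10.26*w^2 + 1.06*w + 2.21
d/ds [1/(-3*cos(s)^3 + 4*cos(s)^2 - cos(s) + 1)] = (-9*cos(s)^2 + 8*cos(s) - 1)*sin(s)/(3*cos(s)^3 - 4*cos(s)^2 + cos(s) - 1)^2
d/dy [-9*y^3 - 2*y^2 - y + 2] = -27*y^2 - 4*y - 1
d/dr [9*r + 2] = 9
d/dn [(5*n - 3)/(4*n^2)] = (6 - 5*n)/(4*n^3)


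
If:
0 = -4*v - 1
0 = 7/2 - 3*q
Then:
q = 7/6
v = -1/4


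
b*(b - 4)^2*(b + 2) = b^4 - 6*b^3 + 32*b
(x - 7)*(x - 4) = x^2 - 11*x + 28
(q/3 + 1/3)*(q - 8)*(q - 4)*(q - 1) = q^4/3 - 4*q^3 + 31*q^2/3 + 4*q - 32/3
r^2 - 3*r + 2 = (r - 2)*(r - 1)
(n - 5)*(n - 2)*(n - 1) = n^3 - 8*n^2 + 17*n - 10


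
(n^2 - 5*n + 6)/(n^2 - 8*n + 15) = (n - 2)/(n - 5)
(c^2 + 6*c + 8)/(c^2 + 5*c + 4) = (c + 2)/(c + 1)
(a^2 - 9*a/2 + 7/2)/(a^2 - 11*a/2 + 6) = (2*a^2 - 9*a + 7)/(2*a^2 - 11*a + 12)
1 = 1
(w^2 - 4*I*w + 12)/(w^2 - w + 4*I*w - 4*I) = (w^2 - 4*I*w + 12)/(w^2 - w + 4*I*w - 4*I)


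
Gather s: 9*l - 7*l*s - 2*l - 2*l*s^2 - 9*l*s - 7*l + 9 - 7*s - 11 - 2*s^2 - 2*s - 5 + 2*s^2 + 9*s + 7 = -2*l*s^2 - 16*l*s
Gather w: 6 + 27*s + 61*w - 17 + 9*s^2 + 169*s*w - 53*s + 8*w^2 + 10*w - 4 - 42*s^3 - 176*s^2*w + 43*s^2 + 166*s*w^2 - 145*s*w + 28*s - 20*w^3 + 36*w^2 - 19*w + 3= -42*s^3 + 52*s^2 + 2*s - 20*w^3 + w^2*(166*s + 44) + w*(-176*s^2 + 24*s + 52) - 12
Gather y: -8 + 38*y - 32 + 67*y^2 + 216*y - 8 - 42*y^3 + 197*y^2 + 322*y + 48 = -42*y^3 + 264*y^2 + 576*y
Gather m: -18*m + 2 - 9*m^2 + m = -9*m^2 - 17*m + 2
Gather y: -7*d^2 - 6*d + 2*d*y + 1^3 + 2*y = -7*d^2 - 6*d + y*(2*d + 2) + 1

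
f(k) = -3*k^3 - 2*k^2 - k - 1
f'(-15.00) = -1966.00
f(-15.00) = 9689.00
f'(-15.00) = -1966.00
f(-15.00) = 9689.00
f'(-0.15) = -0.60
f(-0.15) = -0.88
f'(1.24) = -19.80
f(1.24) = -11.04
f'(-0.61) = -1.91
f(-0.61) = -0.45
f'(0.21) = -2.24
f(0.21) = -1.33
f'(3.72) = -140.43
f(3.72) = -186.83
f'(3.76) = -143.28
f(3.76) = -192.51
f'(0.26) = -2.65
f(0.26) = -1.45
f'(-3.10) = -75.09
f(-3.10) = 72.25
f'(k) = -9*k^2 - 4*k - 1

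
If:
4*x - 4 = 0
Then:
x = 1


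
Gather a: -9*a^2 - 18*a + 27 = -9*a^2 - 18*a + 27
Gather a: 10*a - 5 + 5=10*a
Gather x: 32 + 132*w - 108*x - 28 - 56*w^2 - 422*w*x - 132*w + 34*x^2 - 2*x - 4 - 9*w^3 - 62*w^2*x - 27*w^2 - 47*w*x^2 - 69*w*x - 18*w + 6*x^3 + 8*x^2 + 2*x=-9*w^3 - 83*w^2 - 18*w + 6*x^3 + x^2*(42 - 47*w) + x*(-62*w^2 - 491*w - 108)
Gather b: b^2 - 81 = b^2 - 81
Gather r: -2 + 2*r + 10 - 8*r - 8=-6*r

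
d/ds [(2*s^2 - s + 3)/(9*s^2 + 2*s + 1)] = (13*s^2 - 50*s - 7)/(81*s^4 + 36*s^3 + 22*s^2 + 4*s + 1)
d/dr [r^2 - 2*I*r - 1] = 2*r - 2*I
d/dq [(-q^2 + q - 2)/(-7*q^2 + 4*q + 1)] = 3*(q^2 - 10*q + 3)/(49*q^4 - 56*q^3 + 2*q^2 + 8*q + 1)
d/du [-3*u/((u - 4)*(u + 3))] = 3*(u^2 + 12)/(u^4 - 2*u^3 - 23*u^2 + 24*u + 144)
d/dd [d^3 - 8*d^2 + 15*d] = 3*d^2 - 16*d + 15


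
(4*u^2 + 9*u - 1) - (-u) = 4*u^2 + 10*u - 1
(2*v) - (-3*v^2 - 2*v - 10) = 3*v^2 + 4*v + 10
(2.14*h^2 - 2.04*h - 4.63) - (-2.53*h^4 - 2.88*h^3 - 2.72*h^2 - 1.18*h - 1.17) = 2.53*h^4 + 2.88*h^3 + 4.86*h^2 - 0.86*h - 3.46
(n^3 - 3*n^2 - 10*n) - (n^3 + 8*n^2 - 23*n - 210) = -11*n^2 + 13*n + 210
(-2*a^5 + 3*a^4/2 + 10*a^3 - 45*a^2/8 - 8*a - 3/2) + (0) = -2*a^5 + 3*a^4/2 + 10*a^3 - 45*a^2/8 - 8*a - 3/2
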